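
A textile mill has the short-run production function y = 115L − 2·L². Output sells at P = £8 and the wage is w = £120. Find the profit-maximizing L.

L* = 25

The marginal product of L is MP_L = 115 − 4L.
A price-taking firm hires until the value of the marginal product equals the wage: P·MP_L = w, so 8·(115 − 4L) = 120.
Then 115 − 4L = 15, giving L = 25.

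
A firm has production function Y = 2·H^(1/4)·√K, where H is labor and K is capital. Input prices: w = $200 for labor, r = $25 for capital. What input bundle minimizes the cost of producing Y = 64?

Cost minimization requires the marginal rate of technical substitution to equal the input-price ratio: MP_H/MP_K = w/r.
Here MP_H/MP_K = (1/4)·(K/H)/(1/2) = 0.5·(K/H). Setting this equal to 200/25 = 8 gives K = 16H.
Substituting into Y = 64: 2·H^(1/4)·(16H)^(1/2) = 64.
Solving, H = 16 and K = 256.

H* = 16, K* = 256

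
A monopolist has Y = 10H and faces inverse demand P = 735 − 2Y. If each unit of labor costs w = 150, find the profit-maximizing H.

Marginal revenue from the inverse demand is MR = 735 − 4Y.
The marginal product is MP_H = 10.
A monopolist hires until marginal revenue product equals the wage: MR·MP_H = w.
(735 − 40H)·10 = 150, so H = 18.

H* = 18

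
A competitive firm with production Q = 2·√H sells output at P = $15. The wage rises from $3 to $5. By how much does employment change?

ΔH = -16

From P·MP_H = w with MP_H = H^(-1/2), the labor demand is H(w) = (15/w)^(2).
At w = 3: H = 25. At w = 5: H = 9.
ΔH = 9 − 25 = -16.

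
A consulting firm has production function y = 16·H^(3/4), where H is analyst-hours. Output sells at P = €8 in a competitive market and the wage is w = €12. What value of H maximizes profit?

H* = 4096

MP_H = (3/4)·16·H^(-1/4) = 12·H^(-1/4).
Profit maximization for a price taker requires P·MP_H = w: 8·12·H^(-1/4) = 12.
So H^(-1/4) = 0.125, which gives H = 4096.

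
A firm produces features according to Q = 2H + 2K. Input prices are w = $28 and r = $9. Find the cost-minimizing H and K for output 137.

H* = 0, K* = 68.5

The inputs are perfect substitutes, so the firm uses whichever has the lower cost per unit of output.
Cost per unit of output via H is w/2 = 14; via K it is r/2 = 4.5. K is cheaper.
Producing Q = 137 with K alone: H = 0, K = 68.5.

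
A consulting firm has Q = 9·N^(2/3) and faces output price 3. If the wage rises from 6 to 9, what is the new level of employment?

From P·MP_N = w with MP_N = 6·N^(-1/3), the labor demand is N(w) = (18/w)^(3).
At w = 6: N = 27. At w = 9: N = 8.

N* = 8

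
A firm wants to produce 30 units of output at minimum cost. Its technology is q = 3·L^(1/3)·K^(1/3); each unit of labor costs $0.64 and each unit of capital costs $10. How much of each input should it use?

Cost minimization requires the marginal rate of technical substitution to equal the input-price ratio: MP_L/MP_K = w/r.
Here MP_L/MP_K = (1/3)·(K/L)/(1/3) = (K/L). Setting this equal to 0.64/10 = 0.064 gives K = 0.064L.
Substituting into q = 30: 3·L^(1/3)·(0.064L)^(1/3) = 30.
Solving, L = 125 and K = 8.

L* = 125, K* = 8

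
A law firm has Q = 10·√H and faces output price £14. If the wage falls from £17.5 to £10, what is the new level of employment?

From P·MP_H = w with MP_H = 5·H^(-1/2), the labor demand is H(w) = (70/w)^(2).
At w = 17.5: H = 16. At w = 10: H = 49.

H* = 49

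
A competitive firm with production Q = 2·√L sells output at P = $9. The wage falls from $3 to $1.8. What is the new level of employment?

L* = 25

From P·MP_L = w with MP_L = L^(-1/2), the labor demand is L(w) = (9/w)^(2).
At w = 3: L = 9. At w = 1.8: L = 25.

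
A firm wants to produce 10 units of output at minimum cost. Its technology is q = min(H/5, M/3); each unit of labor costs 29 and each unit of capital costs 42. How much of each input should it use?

With a fixed-proportions technology, the cost-minimizing bundle uses no slack in either input: H/5 = M/3 = q.
So H = 5·10 = 50 and M = 3·10 = 30.

H* = 50, M* = 30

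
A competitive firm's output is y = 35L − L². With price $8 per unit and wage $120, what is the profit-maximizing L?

L* = 10

The marginal product of L is MP_L = 35 − 2L.
A price-taking firm hires until the value of the marginal product equals the wage: P·MP_L = w, so 8·(35 − 2L) = 120.
Then 35 − 2L = 15, giving L = 10.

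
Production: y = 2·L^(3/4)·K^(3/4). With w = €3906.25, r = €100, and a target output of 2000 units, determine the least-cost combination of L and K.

Cost minimization requires the marginal rate of technical substitution to equal the input-price ratio: MP_L/MP_K = w/r.
Here MP_L/MP_K = (3/4)·(K/L)/(3/4) = (K/L). Setting this equal to 3906.25/100 = 39.0625 gives K = 39.0625L.
Substituting into y = 2000: 2·L^(3/4)·(39.0625L)^(3/4) = 2000.
Solving, L = 16 and K = 625.

L* = 16, K* = 625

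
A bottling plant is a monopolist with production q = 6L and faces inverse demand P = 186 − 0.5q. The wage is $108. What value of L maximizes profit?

L* = 28

Marginal revenue from the inverse demand is MR = 186 − q.
The marginal product is MP_L = 6.
A monopolist hires until marginal revenue product equals the wage: MR·MP_L = w.
(186 − 6L)·6 = 108, so L = 28.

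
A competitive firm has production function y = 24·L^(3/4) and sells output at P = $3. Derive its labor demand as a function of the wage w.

L(w) = 8503056/w^(4)

MP_L = (3/4)·24·L^(-1/4) = 18·L^(-1/4).
Setting P·MP_L = w: 54·L^(-1/4) = w.
Solving for L: L^(-1/4) = w/54, so L = (54/w)^(4).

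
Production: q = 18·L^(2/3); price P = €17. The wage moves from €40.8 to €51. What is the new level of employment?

From P·MP_L = w with MP_L = 12·L^(-1/3), the labor demand is L(w) = (204/w)^(3).
At w = 40.8: L = 125. At w = 51: L = 64.

L* = 64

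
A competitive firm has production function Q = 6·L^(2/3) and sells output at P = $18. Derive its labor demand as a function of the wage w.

MP_L = (2/3)·6·L^(-1/3) = 4·L^(-1/3).
Setting P·MP_L = w: 72·L^(-1/3) = w.
Solving for L: L^(-1/3) = w/72, so L = (72/w)^(3).

L(w) = 373248/w³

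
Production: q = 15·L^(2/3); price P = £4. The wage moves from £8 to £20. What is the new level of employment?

L* = 8

From P·MP_L = w with MP_L = 10·L^(-1/3), the labor demand is L(w) = (40/w)^(3).
At w = 8: L = 125. At w = 20: L = 8.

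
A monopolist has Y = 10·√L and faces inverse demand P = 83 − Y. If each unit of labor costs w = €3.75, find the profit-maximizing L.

L* = 16

Marginal revenue from the inverse demand is MR = 83 − 2Y.
The marginal product is MP_L = 5·L^(-1/2).
A monopolist hires until marginal revenue product equals the wage: MR·MP_L = w.
At L, Y = 10·√L. Substituting and solving: (83 − 20·√L)·5·L^(-1/2) = 3.75 gives L = 16.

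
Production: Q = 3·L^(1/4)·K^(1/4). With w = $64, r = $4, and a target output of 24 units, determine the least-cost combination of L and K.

Cost minimization requires the marginal rate of technical substitution to equal the input-price ratio: MP_L/MP_K = w/r.
Here MP_L/MP_K = (1/4)·(K/L)/(1/4) = (K/L). Setting this equal to 64/4 = 16 gives K = 16L.
Substituting into Q = 24: 3·L^(1/4)·(16L)^(1/4) = 24.
Solving, L = 16 and K = 256.

L* = 16, K* = 256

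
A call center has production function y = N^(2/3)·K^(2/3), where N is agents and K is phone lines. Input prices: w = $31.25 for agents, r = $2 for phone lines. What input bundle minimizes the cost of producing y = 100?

Cost minimization requires the marginal rate of technical substitution to equal the input-price ratio: MP_N/MP_K = w/r.
Here MP_N/MP_K = (2/3)·(K/N)/(2/3) = (K/N). Setting this equal to 31.25/2 = 15.625 gives K = 15.625N.
Substituting into y = 100: N^(2/3)·(15.625N)^(2/3) = 100.
Solving, N = 8 and K = 125.

N* = 8, K* = 125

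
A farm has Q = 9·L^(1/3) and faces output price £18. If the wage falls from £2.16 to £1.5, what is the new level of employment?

L* = 216

From P·MP_L = w with MP_L = 3·L^(-2/3), the labor demand is L(w) = (54/w)^(3/2).
At w = 2.16: L = 125. At w = 1.5: L = 216.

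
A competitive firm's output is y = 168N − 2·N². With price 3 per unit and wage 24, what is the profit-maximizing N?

The marginal product of N is MP_N = 168 − 4N.
A price-taking firm hires until the value of the marginal product equals the wage: P·MP_N = w, so 3·(168 − 4N) = 24.
Then 168 − 4N = 8, giving N = 40.

N* = 40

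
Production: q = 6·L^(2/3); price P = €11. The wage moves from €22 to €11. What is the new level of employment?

L* = 64

From P·MP_L = w with MP_L = 4·L^(-1/3), the labor demand is L(w) = (44/w)^(3).
At w = 22: L = 8. At w = 11: L = 64.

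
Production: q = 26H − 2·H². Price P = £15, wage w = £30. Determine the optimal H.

The marginal product of H is MP_H = 26 − 4H.
A price-taking firm hires until the value of the marginal product equals the wage: P·MP_H = w, so 15·(26 − 4H) = 30.
Then 26 − 4H = 2, giving H = 6.

H* = 6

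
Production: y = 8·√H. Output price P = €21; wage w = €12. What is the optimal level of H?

MP_H = (1/2)·8·H^(-1/2) = 4·H^(-1/2).
Profit maximization for a price taker requires P·MP_H = w: 21·4·H^(-1/2) = 12.
So H^(-1/2) = 1/7, which gives H = 49.

H* = 49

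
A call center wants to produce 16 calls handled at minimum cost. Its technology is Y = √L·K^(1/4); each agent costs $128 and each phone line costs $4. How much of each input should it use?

L* = 16, K* = 256

Cost minimization requires the marginal rate of technical substitution to equal the input-price ratio: MP_L/MP_K = w/r.
Here MP_L/MP_K = (1/2)·(K/L)/(1/4) = 2·(K/L). Setting this equal to 128/4 = 32 gives K = 16L.
Substituting into Y = 16: L^(1/2)·(16L)^(1/4) = 16.
Solving, L = 16 and K = 256.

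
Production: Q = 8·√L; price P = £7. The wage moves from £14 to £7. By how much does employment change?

From P·MP_L = w with MP_L = 4·L^(-1/2), the labor demand is L(w) = (28/w)^(2).
At w = 14: L = 4. At w = 7: L = 16.
ΔL = 16 − 4 = 12.

ΔL = 12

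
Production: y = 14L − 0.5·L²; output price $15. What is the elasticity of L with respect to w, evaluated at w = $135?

From P·MP_L = w with MP_L = 14 − L, labor demand is L(w) = 14 − w/15.
dL/dw = −1/(15) = -1/15.
At w = 135, L = 5, so ε = (dL/dw)·(w/L) = (-1/15)·(135/5) = -1.8.

ε = -1.8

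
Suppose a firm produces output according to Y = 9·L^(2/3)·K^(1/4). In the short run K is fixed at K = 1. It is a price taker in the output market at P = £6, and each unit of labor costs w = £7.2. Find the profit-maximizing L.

L* = 125

With K = 1, MP_L = (2/3)·9·L^(-1/3)·1^(1/4) = 6·L^(-1/3).
Profit maximization for a price taker requires P·MP_L = w: 6·6·L^(-1/3) = 7.2.
So L^(-1/3) = 0.2, which gives L = 125.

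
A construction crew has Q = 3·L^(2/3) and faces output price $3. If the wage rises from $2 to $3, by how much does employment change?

ΔL = -19

From P·MP_L = w with MP_L = 2·L^(-1/3), the labor demand is L(w) = (6/w)^(3).
At w = 2: L = 27. At w = 3: L = 8.
ΔL = 8 − 27 = -19.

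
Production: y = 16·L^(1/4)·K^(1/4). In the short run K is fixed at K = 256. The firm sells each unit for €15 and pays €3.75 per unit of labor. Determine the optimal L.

With K = 256, MP_L = (1/4)·16·L^(-3/4)·256^(1/4) = 16·L^(-3/4).
Profit maximization for a price taker requires P·MP_L = w: 15·16·L^(-3/4) = 3.75.
So L^(-3/4) = 0.015625, which gives L = 256.

L* = 256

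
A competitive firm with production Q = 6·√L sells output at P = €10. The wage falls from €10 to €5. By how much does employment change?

From P·MP_L = w with MP_L = 3·L^(-1/2), the labor demand is L(w) = (30/w)^(2).
At w = 10: L = 9. At w = 5: L = 36.
ΔL = 36 − 9 = 27.

ΔL = 27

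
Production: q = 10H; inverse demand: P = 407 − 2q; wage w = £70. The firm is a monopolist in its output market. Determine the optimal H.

H* = 10

Marginal revenue from the inverse demand is MR = 407 − 4q.
The marginal product is MP_H = 10.
A monopolist hires until marginal revenue product equals the wage: MR·MP_H = w.
(407 − 40H)·10 = 70, so H = 10.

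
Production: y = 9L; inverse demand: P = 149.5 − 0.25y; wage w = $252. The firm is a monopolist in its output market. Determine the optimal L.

L* = 27

Marginal revenue from the inverse demand is MR = 149.5 − 0.5y.
The marginal product is MP_L = 9.
A monopolist hires until marginal revenue product equals the wage: MR·MP_L = w.
(149.5 − 4.5L)·9 = 252, so L = 27.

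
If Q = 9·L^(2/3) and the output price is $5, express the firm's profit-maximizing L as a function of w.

L(w) = 27000/w³

MP_L = (2/3)·9·L^(-1/3) = 6·L^(-1/3).
Setting P·MP_L = w: 30·L^(-1/3) = w.
Solving for L: L^(-1/3) = w/30, so L = (30/w)^(3).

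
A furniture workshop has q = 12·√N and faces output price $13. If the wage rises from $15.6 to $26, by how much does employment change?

From P·MP_N = w with MP_N = 6·N^(-1/2), the labor demand is N(w) = (78/w)^(2).
At w = 15.6: N = 25. At w = 26: N = 9.
ΔN = 9 − 25 = -16.

ΔN = -16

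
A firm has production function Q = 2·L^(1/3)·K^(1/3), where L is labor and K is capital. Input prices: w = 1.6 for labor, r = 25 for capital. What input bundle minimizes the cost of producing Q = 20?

Cost minimization requires the marginal rate of technical substitution to equal the input-price ratio: MP_L/MP_K = w/r.
Here MP_L/MP_K = (1/3)·(K/L)/(1/3) = (K/L). Setting this equal to 1.6/25 = 0.064 gives K = 0.064L.
Substituting into Q = 20: 2·L^(1/3)·(0.064L)^(1/3) = 20.
Solving, L = 125 and K = 8.

L* = 125, K* = 8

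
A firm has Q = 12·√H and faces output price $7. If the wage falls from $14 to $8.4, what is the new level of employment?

From P·MP_H = w with MP_H = 6·H^(-1/2), the labor demand is H(w) = (42/w)^(2).
At w = 14: H = 9. At w = 8.4: H = 25.

H* = 25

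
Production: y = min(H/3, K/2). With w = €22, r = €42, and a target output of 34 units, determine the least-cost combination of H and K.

H* = 102, K* = 68

With a fixed-proportions technology, the cost-minimizing bundle uses no slack in either input: H/3 = K/2 = y.
So H = 3·34 = 102 and K = 2·34 = 68.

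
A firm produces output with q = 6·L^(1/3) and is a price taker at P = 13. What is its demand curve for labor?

L(w) = (26/w)^(3/2)

MP_L = (1/3)·6·L^(-2/3) = 2·L^(-2/3).
Setting P·MP_L = w: 26·L^(-2/3) = w.
Solving for L: L^(-2/3) = w/26, so L = (26/w)^(3/2).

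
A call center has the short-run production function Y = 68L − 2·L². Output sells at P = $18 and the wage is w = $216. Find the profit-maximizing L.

L* = 14

The marginal product of L is MP_L = 68 − 4L.
A price-taking firm hires until the value of the marginal product equals the wage: P·MP_L = w, so 18·(68 − 4L) = 216.
Then 68 − 4L = 12, giving L = 14.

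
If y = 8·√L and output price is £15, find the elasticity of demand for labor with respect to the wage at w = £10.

MP_L = (1/2)·8·L^(-1/2), so P·MP_L = w gives 60·L^(-1/2) = w.
Solving, L(w) = (60/w)^(2). This is a constant-elasticity form: L ∝ w^(−2), so ε = −2.

ε = -2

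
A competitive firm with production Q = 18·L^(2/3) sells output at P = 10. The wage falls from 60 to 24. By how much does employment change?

From P·MP_L = w with MP_L = 12·L^(-1/3), the labor demand is L(w) = (120/w)^(3).
At w = 60: L = 8. At w = 24: L = 125.
ΔL = 125 − 8 = 117.

ΔL = 117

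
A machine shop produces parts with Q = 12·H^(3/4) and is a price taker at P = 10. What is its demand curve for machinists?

MP_H = (3/4)·12·H^(-1/4) = 9·H^(-1/4).
Setting P·MP_H = w: 90·H^(-1/4) = w.
Solving for H: H^(-1/4) = w/90, so H = (90/w)^(4).

H(w) = (90/w)^(4)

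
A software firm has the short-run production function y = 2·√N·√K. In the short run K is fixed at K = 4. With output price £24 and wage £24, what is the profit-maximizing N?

N* = 4

With K = 4, MP_N = (1/2)·2·N^(-1/2)·4^(1/2) = 2·N^(-1/2).
Profit maximization for a price taker requires P·MP_N = w: 24·2·N^(-1/2) = 24.
So N^(-1/2) = 0.5, which gives N = 4.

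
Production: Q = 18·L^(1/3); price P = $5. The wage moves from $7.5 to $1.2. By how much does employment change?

ΔL = 117

From P·MP_L = w with MP_L = 6·L^(-2/3), the labor demand is L(w) = (30/w)^(3/2).
At w = 7.5: L = 8. At w = 1.2: L = 125.
ΔL = 125 − 8 = 117.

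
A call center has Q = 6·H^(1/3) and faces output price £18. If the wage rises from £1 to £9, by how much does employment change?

ΔH = -208

From P·MP_H = w with MP_H = 2·H^(-2/3), the labor demand is H(w) = (36/w)^(3/2).
At w = 1: H = 216. At w = 9: H = 8.
ΔH = 8 − 216 = -208.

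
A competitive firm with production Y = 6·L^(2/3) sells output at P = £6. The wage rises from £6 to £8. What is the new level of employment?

From P·MP_L = w with MP_L = 4·L^(-1/3), the labor demand is L(w) = (24/w)^(3).
At w = 6: L = 64. At w = 8: L = 27.

L* = 27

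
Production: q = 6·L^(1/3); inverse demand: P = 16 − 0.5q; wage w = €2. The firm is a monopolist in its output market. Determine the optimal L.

L* = 8

Marginal revenue from the inverse demand is MR = 16 − q.
The marginal product is MP_L = 2·L^(-2/3).
A monopolist hires until marginal revenue product equals the wage: MR·MP_L = w.
At L, q = 6·L^(1/3). Substituting and solving: (16 − 6·L^(1/3))·2·L^(-2/3) = 2 gives L = 8.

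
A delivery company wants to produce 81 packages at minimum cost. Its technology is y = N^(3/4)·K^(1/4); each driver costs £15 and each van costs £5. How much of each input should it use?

N* = 81, K* = 81

Cost minimization requires the marginal rate of technical substitution to equal the input-price ratio: MP_N/MP_K = w/r.
Here MP_N/MP_K = (3/4)·(K/N)/(1/4) = 3·(K/N). Setting this equal to 15/5 = 3 gives K = N.
Substituting into y = 81: N^(3/4)·(N)^(1/4) = 81.
Solving, N = 81 and K = 81.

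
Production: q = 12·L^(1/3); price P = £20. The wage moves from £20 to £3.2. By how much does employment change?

From P·MP_L = w with MP_L = 4·L^(-2/3), the labor demand is L(w) = (80/w)^(3/2).
At w = 20: L = 8. At w = 3.2: L = 125.
ΔL = 125 − 8 = 117.

ΔL = 117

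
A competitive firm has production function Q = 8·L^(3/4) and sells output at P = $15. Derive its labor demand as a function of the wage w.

MP_L = (3/4)·8·L^(-1/4) = 6·L^(-1/4).
Setting P·MP_L = w: 90·L^(-1/4) = w.
Solving for L: L^(-1/4) = w/90, so L = (90/w)^(4).

L(w) = (90/w)^(4)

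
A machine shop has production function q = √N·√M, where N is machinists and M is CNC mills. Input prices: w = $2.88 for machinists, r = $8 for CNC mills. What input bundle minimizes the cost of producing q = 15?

Cost minimization requires the marginal rate of technical substitution to equal the input-price ratio: MP_N/MP_M = w/r.
Here MP_N/MP_M = (1/2)·(M/N)/(1/2) = (M/N). Setting this equal to 2.88/8 = 0.36 gives M = 0.36N.
Substituting into q = 15: N^(1/2)·(0.36N)^(1/2) = 15.
Solving, N = 25 and M = 9.

N* = 25, M* = 9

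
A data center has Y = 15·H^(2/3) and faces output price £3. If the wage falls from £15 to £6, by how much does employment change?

From P·MP_H = w with MP_H = 10·H^(-1/3), the labor demand is H(w) = (30/w)^(3).
At w = 15: H = 8. At w = 6: H = 125.
ΔH = 125 − 8 = 117.

ΔH = 117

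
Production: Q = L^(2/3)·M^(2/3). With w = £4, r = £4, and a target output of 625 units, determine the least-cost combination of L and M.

Cost minimization requires the marginal rate of technical substitution to equal the input-price ratio: MP_L/MP_M = w/r.
Here MP_L/MP_M = (2/3)·(M/L)/(2/3) = (M/L). Setting this equal to 4/4 = 1 gives M = L.
Substituting into Q = 625: L^(2/3)·(L)^(2/3) = 625.
Solving, L = 125 and M = 125.

L* = 125, M* = 125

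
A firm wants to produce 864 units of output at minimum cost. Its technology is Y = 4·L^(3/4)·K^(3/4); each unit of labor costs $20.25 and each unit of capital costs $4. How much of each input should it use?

Cost minimization requires the marginal rate of technical substitution to equal the input-price ratio: MP_L/MP_K = w/r.
Here MP_L/MP_K = (3/4)·(K/L)/(3/4) = (K/L). Setting this equal to 20.25/4 = 5.0625 gives K = 5.0625L.
Substituting into Y = 864: 4·L^(3/4)·(5.0625L)^(3/4) = 864.
Solving, L = 16 and K = 81.

L* = 16, K* = 81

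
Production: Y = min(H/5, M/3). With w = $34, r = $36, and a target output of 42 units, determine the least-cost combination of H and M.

H* = 210, M* = 126

With a fixed-proportions technology, the cost-minimizing bundle uses no slack in either input: H/5 = M/3 = Y.
So H = 5·42 = 210 and M = 3·42 = 126.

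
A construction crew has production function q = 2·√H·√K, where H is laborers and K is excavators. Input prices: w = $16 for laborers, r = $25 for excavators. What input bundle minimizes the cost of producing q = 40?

Cost minimization requires the marginal rate of technical substitution to equal the input-price ratio: MP_H/MP_K = w/r.
Here MP_H/MP_K = (1/2)·(K/H)/(1/2) = (K/H). Setting this equal to 16/25 = 0.64 gives K = 0.64H.
Substituting into q = 40: 2·H^(1/2)·(0.64H)^(1/2) = 40.
Solving, H = 25 and K = 16.

H* = 25, K* = 16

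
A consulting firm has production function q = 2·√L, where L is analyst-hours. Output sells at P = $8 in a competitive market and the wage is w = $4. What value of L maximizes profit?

MP_L = (1/2)·2·L^(-1/2) = L^(-1/2).
Profit maximization for a price taker requires P·MP_L = w: 8·L^(-1/2) = 4.
So L^(-1/2) = 0.5, which gives L = 4.

L* = 4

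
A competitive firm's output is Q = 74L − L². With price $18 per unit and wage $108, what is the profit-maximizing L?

L* = 34

The marginal product of L is MP_L = 74 − 2L.
A price-taking firm hires until the value of the marginal product equals the wage: P·MP_L = w, so 18·(74 − 2L) = 108.
Then 74 − 2L = 6, giving L = 34.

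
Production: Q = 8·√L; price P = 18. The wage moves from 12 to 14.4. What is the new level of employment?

L* = 25

From P·MP_L = w with MP_L = 4·L^(-1/2), the labor demand is L(w) = (72/w)^(2).
At w = 12: L = 36. At w = 14.4: L = 25.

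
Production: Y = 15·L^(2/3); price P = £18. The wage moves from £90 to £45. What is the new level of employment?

From P·MP_L = w with MP_L = 10·L^(-1/3), the labor demand is L(w) = (180/w)^(3).
At w = 90: L = 8. At w = 45: L = 64.

L* = 64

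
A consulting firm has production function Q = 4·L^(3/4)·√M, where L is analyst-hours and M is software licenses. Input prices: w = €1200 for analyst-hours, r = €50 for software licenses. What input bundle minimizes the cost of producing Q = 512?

L* = 16, M* = 256

Cost minimization requires the marginal rate of technical substitution to equal the input-price ratio: MP_L/MP_M = w/r.
Here MP_L/MP_M = (3/4)·(M/L)/(1/2) = 1.5·(M/L). Setting this equal to 1200/50 = 24 gives M = 16L.
Substituting into Q = 512: 4·L^(3/4)·(16L)^(1/2) = 512.
Solving, L = 16 and M = 256.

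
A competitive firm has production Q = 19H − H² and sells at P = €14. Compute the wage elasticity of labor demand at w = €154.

ε = -1.375

From P·MP_H = w with MP_H = 19 − 2H, labor demand is H(w) = (19 − w/14)/2.
dH/dw = −1/(28) = -1/28.
At w = 154, H = 4, so ε = (dH/dw)·(w/H) = (-1/28)·(154/4) = -1.375.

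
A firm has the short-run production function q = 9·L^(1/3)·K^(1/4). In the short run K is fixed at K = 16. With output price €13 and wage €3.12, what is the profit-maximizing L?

With K = 16, MP_L = (1/3)·9·L^(-2/3)·16^(1/4) = 6·L^(-2/3).
Profit maximization for a price taker requires P·MP_L = w: 13·6·L^(-2/3) = 3.12.
So L^(-2/3) = 0.04, which gives L = 125.

L* = 125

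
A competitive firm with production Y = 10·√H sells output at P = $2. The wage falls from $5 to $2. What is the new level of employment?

H* = 25

From P·MP_H = w with MP_H = 5·H^(-1/2), the labor demand is H(w) = (10/w)^(2).
At w = 5: H = 4. At w = 2: H = 25.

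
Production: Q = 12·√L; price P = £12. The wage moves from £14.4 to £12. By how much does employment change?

From P·MP_L = w with MP_L = 6·L^(-1/2), the labor demand is L(w) = (72/w)^(2).
At w = 14.4: L = 25. At w = 12: L = 36.
ΔL = 36 − 25 = 11.

ΔL = 11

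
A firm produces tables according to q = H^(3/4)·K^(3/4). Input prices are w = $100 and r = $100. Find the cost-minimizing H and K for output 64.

H* = 16, K* = 16

Cost minimization requires the marginal rate of technical substitution to equal the input-price ratio: MP_H/MP_K = w/r.
Here MP_H/MP_K = (3/4)·(K/H)/(3/4) = (K/H). Setting this equal to 100/100 = 1 gives K = H.
Substituting into q = 64: H^(3/4)·(H)^(3/4) = 64.
Solving, H = 16 and K = 16.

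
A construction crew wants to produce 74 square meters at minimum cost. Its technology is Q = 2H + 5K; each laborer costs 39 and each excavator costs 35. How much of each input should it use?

H* = 0, K* = 14.8

The inputs are perfect substitutes, so the firm uses whichever has the lower cost per unit of output.
Cost per unit of output via H is w/2 = 19.5; via K it is r/5 = 7. K is cheaper.
Producing Q = 74 with K alone: H = 0, K = 14.8.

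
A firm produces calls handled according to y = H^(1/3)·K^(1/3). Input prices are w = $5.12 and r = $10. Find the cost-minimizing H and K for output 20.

H* = 125, K* = 64

Cost minimization requires the marginal rate of technical substitution to equal the input-price ratio: MP_H/MP_K = w/r.
Here MP_H/MP_K = (1/3)·(K/H)/(1/3) = (K/H). Setting this equal to 5.12/10 = 0.512 gives K = 0.512H.
Substituting into y = 20: H^(1/3)·(0.512H)^(1/3) = 20.
Solving, H = 125 and K = 64.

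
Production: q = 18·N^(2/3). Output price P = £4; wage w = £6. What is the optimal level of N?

MP_N = (2/3)·18·N^(-1/3) = 12·N^(-1/3).
Profit maximization for a price taker requires P·MP_N = w: 4·12·N^(-1/3) = 6.
So N^(-1/3) = 0.125, which gives N = 512.

N* = 512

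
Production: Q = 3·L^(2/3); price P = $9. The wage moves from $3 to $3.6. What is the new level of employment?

From P·MP_L = w with MP_L = 2·L^(-1/3), the labor demand is L(w) = (18/w)^(3).
At w = 3: L = 216. At w = 3.6: L = 125.

L* = 125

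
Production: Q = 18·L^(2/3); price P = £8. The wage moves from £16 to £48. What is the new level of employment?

L* = 8

From P·MP_L = w with MP_L = 12·L^(-1/3), the labor demand is L(w) = (96/w)^(3).
At w = 16: L = 216. At w = 48: L = 8.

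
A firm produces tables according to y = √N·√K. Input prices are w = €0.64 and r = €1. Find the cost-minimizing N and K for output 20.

N* = 25, K* = 16

Cost minimization requires the marginal rate of technical substitution to equal the input-price ratio: MP_N/MP_K = w/r.
Here MP_N/MP_K = (1/2)·(K/N)/(1/2) = (K/N). Setting this equal to 0.64/1 = 0.64 gives K = 0.64N.
Substituting into y = 20: N^(1/2)·(0.64N)^(1/2) = 20.
Solving, N = 25 and K = 16.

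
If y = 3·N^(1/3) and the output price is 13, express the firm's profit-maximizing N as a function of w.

MP_N = (1/3)·3·N^(-2/3) = N^(-2/3).
Setting P·MP_N = w: 13·N^(-2/3) = w.
Solving for N: N^(-2/3) = w/13, so N = (13/w)^(3/2).

N(w) = (13/w)^(3/2)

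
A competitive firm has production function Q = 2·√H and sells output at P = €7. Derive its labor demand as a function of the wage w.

H(w) = 49/w²

MP_H = (1/2)·2·H^(-1/2) = H^(-1/2).
Setting P·MP_H = w: 7·H^(-1/2) = w.
Solving for H: H^(-1/2) = w/7, so H = (7/w)^(2).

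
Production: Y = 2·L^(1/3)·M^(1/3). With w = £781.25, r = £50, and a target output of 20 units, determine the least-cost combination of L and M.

Cost minimization requires the marginal rate of technical substitution to equal the input-price ratio: MP_L/MP_M = w/r.
Here MP_L/MP_M = (1/3)·(M/L)/(1/3) = (M/L). Setting this equal to 781.25/50 = 15.625 gives M = 15.625L.
Substituting into Y = 20: 2·L^(1/3)·(15.625L)^(1/3) = 20.
Solving, L = 8 and M = 125.

L* = 8, M* = 125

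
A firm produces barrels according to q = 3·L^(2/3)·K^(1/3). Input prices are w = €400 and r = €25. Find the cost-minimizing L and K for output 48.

L* = 8, K* = 64

Cost minimization requires the marginal rate of technical substitution to equal the input-price ratio: MP_L/MP_K = w/r.
Here MP_L/MP_K = (2/3)·(K/L)/(1/3) = 2·(K/L). Setting this equal to 400/25 = 16 gives K = 8L.
Substituting into q = 48: 3·L^(2/3)·(8L)^(1/3) = 48.
Solving, L = 8 and K = 64.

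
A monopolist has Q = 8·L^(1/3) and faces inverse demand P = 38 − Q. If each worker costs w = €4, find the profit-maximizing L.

Marginal revenue from the inverse demand is MR = 38 − 2Q.
The marginal product is MP_L = (8/3)·L^(-2/3).
A monopolist hires until marginal revenue product equals the wage: MR·MP_L = w.
At L, Q = 8·L^(1/3). Substituting and solving: (38 − 16·L^(1/3))·(8/3)·L^(-2/3) = 4 gives L = 8.

L* = 8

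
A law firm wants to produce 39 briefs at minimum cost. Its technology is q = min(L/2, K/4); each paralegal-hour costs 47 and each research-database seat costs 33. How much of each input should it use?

L* = 78, K* = 156

With a fixed-proportions technology, the cost-minimizing bundle uses no slack in either input: L/2 = K/4 = q.
So L = 2·39 = 78 and K = 4·39 = 156.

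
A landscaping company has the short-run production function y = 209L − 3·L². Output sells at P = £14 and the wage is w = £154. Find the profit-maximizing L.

The marginal product of L is MP_L = 209 − 6L.
A price-taking firm hires until the value of the marginal product equals the wage: P·MP_L = w, so 14·(209 − 6L) = 154.
Then 209 − 6L = 11, giving L = 33.

L* = 33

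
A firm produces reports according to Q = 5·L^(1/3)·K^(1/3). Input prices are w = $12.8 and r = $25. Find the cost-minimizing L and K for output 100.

Cost minimization requires the marginal rate of technical substitution to equal the input-price ratio: MP_L/MP_K = w/r.
Here MP_L/MP_K = (1/3)·(K/L)/(1/3) = (K/L). Setting this equal to 12.8/25 = 0.512 gives K = 0.512L.
Substituting into Q = 100: 5·L^(1/3)·(0.512L)^(1/3) = 100.
Solving, L = 125 and K = 64.

L* = 125, K* = 64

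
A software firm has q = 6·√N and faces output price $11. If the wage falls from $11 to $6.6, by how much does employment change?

ΔN = 16

From P·MP_N = w with MP_N = 3·N^(-1/2), the labor demand is N(w) = (33/w)^(2).
At w = 11: N = 9. At w = 6.6: N = 25.
ΔN = 25 − 9 = 16.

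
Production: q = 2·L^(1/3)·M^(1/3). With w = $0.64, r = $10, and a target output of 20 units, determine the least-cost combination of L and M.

L* = 125, M* = 8

Cost minimization requires the marginal rate of technical substitution to equal the input-price ratio: MP_L/MP_M = w/r.
Here MP_L/MP_M = (1/3)·(M/L)/(1/3) = (M/L). Setting this equal to 0.64/10 = 0.064 gives M = 0.064L.
Substituting into q = 20: 2·L^(1/3)·(0.064L)^(1/3) = 20.
Solving, L = 125 and M = 8.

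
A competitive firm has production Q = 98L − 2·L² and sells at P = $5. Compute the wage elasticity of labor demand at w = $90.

ε = -0.225

From P·MP_L = w with MP_L = 98 − 4L, labor demand is L(w) = (98 − w/5)/4.
dL/dw = −1/(20) = -0.05.
At w = 90, L = 20, so ε = (dL/dw)·(w/L) = (-0.05)·(90/20) = -0.225.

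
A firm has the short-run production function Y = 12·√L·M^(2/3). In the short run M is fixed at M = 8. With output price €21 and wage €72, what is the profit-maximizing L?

L* = 49

With M = 8, MP_L = (1/2)·12·L^(-1/2)·8^(2/3) = 24·L^(-1/2).
Profit maximization for a price taker requires P·MP_L = w: 21·24·L^(-1/2) = 72.
So L^(-1/2) = 1/7, which gives L = 49.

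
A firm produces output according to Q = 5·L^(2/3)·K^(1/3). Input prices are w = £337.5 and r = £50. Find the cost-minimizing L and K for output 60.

L* = 8, K* = 27

Cost minimization requires the marginal rate of technical substitution to equal the input-price ratio: MP_L/MP_K = w/r.
Here MP_L/MP_K = (2/3)·(K/L)/(1/3) = 2·(K/L). Setting this equal to 337.5/50 = 6.75 gives K = 3.375L.
Substituting into Q = 60: 5·L^(2/3)·(3.375L)^(1/3) = 60.
Solving, L = 8 and K = 27.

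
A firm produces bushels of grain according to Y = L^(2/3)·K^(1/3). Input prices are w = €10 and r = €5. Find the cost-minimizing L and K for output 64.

L* = 64, K* = 64

Cost minimization requires the marginal rate of technical substitution to equal the input-price ratio: MP_L/MP_K = w/r.
Here MP_L/MP_K = (2/3)·(K/L)/(1/3) = 2·(K/L). Setting this equal to 10/5 = 2 gives K = L.
Substituting into Y = 64: L^(2/3)·(L)^(1/3) = 64.
Solving, L = 64 and K = 64.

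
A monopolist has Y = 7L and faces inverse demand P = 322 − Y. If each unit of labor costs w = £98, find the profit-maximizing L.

L* = 22

Marginal revenue from the inverse demand is MR = 322 − 2Y.
The marginal product is MP_L = 7.
A monopolist hires until marginal revenue product equals the wage: MR·MP_L = w.
(322 − 14L)·7 = 98, so L = 22.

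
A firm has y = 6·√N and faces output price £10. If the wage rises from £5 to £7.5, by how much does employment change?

ΔN = -20

From P·MP_N = w with MP_N = 3·N^(-1/2), the labor demand is N(w) = (30/w)^(2).
At w = 5: N = 36. At w = 7.5: N = 16.
ΔN = 16 − 36 = -20.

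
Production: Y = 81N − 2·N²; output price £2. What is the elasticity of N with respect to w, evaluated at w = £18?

ε = -0.125

From P·MP_N = w with MP_N = 81 − 4N, labor demand is N(w) = (81 − w/2)/4.
dN/dw = −1/(8) = -0.125.
At w = 18, N = 18, so ε = (dN/dw)·(w/N) = (-0.125)·(18/18) = -0.125.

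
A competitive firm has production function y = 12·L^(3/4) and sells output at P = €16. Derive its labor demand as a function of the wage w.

L(w) = (144/w)^(4)

MP_L = (3/4)·12·L^(-1/4) = 9·L^(-1/4).
Setting P·MP_L = w: 144·L^(-1/4) = w.
Solving for L: L^(-1/4) = w/144, so L = (144/w)^(4).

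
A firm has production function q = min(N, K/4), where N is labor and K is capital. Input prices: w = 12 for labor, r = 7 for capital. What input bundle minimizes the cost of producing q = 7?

N* = 7, K* = 28

With a fixed-proportions technology, the cost-minimizing bundle uses no slack in either input: N = K/4 = q.
So N = 7 and K = 4·7 = 28.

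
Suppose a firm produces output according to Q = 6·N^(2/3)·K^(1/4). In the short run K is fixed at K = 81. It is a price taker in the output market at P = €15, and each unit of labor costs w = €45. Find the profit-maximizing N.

With K = 81, MP_N = (2/3)·6·N^(-1/3)·81^(1/4) = 12·N^(-1/3).
Profit maximization for a price taker requires P·MP_N = w: 15·12·N^(-1/3) = 45.
So N^(-1/3) = 0.25, which gives N = 64.

N* = 64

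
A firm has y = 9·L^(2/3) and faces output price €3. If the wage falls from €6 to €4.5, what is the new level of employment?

L* = 64

From P·MP_L = w with MP_L = 6·L^(-1/3), the labor demand is L(w) = (18/w)^(3).
At w = 6: L = 27. At w = 4.5: L = 64.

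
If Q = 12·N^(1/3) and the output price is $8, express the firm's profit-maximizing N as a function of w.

MP_N = (1/3)·12·N^(-2/3) = 4·N^(-2/3).
Setting P·MP_N = w: 32·N^(-2/3) = w.
Solving for N: N^(-2/3) = w/32, so N = (32/w)^(3/2).

N(w) = (32/w)^(3/2)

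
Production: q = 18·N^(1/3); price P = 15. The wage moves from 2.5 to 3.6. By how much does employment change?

ΔN = -91

From P·MP_N = w with MP_N = 6·N^(-2/3), the labor demand is N(w) = (90/w)^(3/2).
At w = 2.5: N = 216. At w = 3.6: N = 125.
ΔN = 125 − 216 = -91.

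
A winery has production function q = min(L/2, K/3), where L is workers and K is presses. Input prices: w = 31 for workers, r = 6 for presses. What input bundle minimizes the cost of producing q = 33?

With a fixed-proportions technology, the cost-minimizing bundle uses no slack in either input: L/2 = K/3 = q.
So L = 2·33 = 66 and K = 3·33 = 99.

L* = 66, K* = 99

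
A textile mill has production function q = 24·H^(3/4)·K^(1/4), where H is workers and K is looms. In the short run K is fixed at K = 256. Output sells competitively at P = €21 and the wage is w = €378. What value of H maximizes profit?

With K = 256, MP_H = (3/4)·24·H^(-1/4)·256^(1/4) = 72·H^(-1/4).
Profit maximization for a price taker requires P·MP_H = w: 21·72·H^(-1/4) = 378.
So H^(-1/4) = 0.25, which gives H = 256.

H* = 256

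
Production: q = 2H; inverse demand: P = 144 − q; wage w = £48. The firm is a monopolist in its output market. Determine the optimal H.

H* = 30

Marginal revenue from the inverse demand is MR = 144 − 2q.
The marginal product is MP_H = 2.
A monopolist hires until marginal revenue product equals the wage: MR·MP_H = w.
(144 − 4H)·2 = 48, so H = 30.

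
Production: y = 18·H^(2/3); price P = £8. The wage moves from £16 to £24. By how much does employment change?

From P·MP_H = w with MP_H = 12·H^(-1/3), the labor demand is H(w) = (96/w)^(3).
At w = 16: H = 216. At w = 24: H = 64.
ΔH = 64 − 216 = -152.

ΔH = -152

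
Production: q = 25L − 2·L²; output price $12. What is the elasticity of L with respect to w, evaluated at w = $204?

From P·MP_L = w with MP_L = 25 − 4L, labor demand is L(w) = (25 − w/12)/4.
dL/dw = −1/(48) = -1/48.
At w = 204, L = 2, so ε = (dL/dw)·(w/L) = (-1/48)·(204/2) = -2.125.

ε = -2.125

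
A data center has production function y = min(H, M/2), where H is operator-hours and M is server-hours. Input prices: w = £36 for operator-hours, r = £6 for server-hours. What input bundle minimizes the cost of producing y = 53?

With a fixed-proportions technology, the cost-minimizing bundle uses no slack in either input: H = M/2 = y.
So H = 53 and M = 2·53 = 106.

H* = 53, M* = 106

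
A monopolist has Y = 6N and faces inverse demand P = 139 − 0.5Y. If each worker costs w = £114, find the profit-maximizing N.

N* = 20

Marginal revenue from the inverse demand is MR = 139 − Y.
The marginal product is MP_N = 6.
A monopolist hires until marginal revenue product equals the wage: MR·MP_N = w.
(139 − 6N)·6 = 114, so N = 20.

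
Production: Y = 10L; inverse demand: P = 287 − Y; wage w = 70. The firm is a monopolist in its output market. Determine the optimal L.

Marginal revenue from the inverse demand is MR = 287 − 2Y.
The marginal product is MP_L = 10.
A monopolist hires until marginal revenue product equals the wage: MR·MP_L = w.
(287 − 20L)·10 = 70, so L = 14.

L* = 14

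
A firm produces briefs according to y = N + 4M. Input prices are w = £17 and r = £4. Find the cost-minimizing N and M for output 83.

The inputs are perfect substitutes, so the firm uses whichever has the lower cost per unit of output.
Cost per unit of output via N is 17; via M it is 1. M is cheaper.
Producing y = 83 with M alone: N = 0, M = 20.75.

N* = 0, M* = 20.75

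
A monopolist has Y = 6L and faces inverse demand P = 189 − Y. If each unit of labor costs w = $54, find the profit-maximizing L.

Marginal revenue from the inverse demand is MR = 189 − 2Y.
The marginal product is MP_L = 6.
A monopolist hires until marginal revenue product equals the wage: MR·MP_L = w.
(189 − 12L)·6 = 54, so L = 15.

L* = 15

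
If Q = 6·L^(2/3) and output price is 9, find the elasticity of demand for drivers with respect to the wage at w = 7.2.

ε = -3

MP_L = (2/3)·6·L^(-1/3), so P·MP_L = w gives 36·L^(-1/3) = w.
Solving, L(w) = (36/w)^(3). This is a constant-elasticity form: L ∝ w^(−3), so ε = −3.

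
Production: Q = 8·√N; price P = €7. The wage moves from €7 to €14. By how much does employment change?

From P·MP_N = w with MP_N = 4·N^(-1/2), the labor demand is N(w) = (28/w)^(2).
At w = 7: N = 16. At w = 14: N = 4.
ΔN = 4 − 16 = -12.

ΔN = -12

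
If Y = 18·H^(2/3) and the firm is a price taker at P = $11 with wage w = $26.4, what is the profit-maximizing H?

MP_H = (2/3)·18·H^(-1/3) = 12·H^(-1/3).
Profit maximization for a price taker requires P·MP_H = w: 11·12·H^(-1/3) = 26.4.
So H^(-1/3) = 0.2, which gives H = 125.

H* = 125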